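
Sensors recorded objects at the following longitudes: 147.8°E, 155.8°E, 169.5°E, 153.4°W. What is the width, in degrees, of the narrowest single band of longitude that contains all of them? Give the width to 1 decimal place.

58.8°

Sort the longitudes: -153.4°, +147.8°, +155.8°, +169.5°.
Eastward gaps between consecutive values (wrapping around): 301.2°, 8.0°, 13.7°, 37.1°.
Largest gap = 301.2° ⇒ minimal covering band is its complement: 360° − 301.2° = 58.8°.
Band runs from +147.8° eastward to -153.4°, crossing the antimeridian.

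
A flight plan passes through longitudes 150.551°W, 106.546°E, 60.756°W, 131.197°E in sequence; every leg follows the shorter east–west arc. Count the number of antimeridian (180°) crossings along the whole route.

Leg 1: -150.551° → +106.546°, shortest Δλ = -102.903° (west) — crosses 180°.
Leg 2: +106.546° → -60.756°, shortest Δλ = -167.302° (west) — does not cross 180°.
Leg 3: -60.756° → +131.197°, shortest Δλ = -168.047° (west) — crosses 180°.
Total crossings: 2.

2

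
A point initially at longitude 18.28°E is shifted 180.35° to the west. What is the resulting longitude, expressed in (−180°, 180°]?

Start at +18.28°; shift −180.35° → -162.07°.
-162.07° already lies in (−180°, 180°].

162.07°W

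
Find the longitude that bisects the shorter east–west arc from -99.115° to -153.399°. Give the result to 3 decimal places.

Signed shortest Δλ from -99.115° to -153.399° is -54.284°.
Midpoint longitude = -99.115° + (-54.284°)/2 = -99.115° − 27.142° = -126.257°.

-126.257°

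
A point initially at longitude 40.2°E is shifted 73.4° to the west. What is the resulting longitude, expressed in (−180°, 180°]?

33.2°W

Start at +40.2°; shift −73.4° → -33.2°.
-33.2° already lies in (−180°, 180°].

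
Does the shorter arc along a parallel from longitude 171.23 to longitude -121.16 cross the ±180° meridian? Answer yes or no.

Yes

Naïve |-121.16 − 171.23| = 292.39° > 180°, so the shorter arc goes the other way round — across 180°.
Signed shortest Δλ = ((-121.16 − 171.23 + 180) mod 360) − 180 = 67.61°.
Going east by 67.61° from +171.23° passes through 180° before reaching -121.16°.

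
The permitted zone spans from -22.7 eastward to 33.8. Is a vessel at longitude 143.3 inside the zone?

Band width going east from -22.7° to +33.8°: ((33.8 − -22.7) mod 360) = 56.5°.
Offset of +143.3° east of the west edge: ((143.3 − -22.7) mod 360) = 166.0°.
166.0° > 56.5° ⇒ outside.

No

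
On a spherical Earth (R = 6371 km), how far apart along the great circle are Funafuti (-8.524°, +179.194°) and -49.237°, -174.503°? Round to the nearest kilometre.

4565 km

Δλ = -174.503 − 179.194 = -353.697°; wrapped into (−180°, 180°]: 6.303°.
Δφ = -49.237 − -8.524 = -40.713°.
a = sin²(Δφ/2) + cos φ₁ · cos φ₂ · sin²(Δλ/2) = 0.122958.
c = 2·atan2(√a, √(1−a)) = 0.71654 rad → d = 6371·c ≈ 4565.07 km.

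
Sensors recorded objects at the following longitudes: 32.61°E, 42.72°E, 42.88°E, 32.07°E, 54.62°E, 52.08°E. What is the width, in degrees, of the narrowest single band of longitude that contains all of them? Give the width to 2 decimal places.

Sort the longitudes: +32.07°, +32.61°, +42.72°, +42.88°, +52.08°, +54.62°.
Eastward gaps between consecutive values (wrapping around): 0.54°, 10.11°, 0.16°, 9.20°, 2.54°, 337.45°.
Largest gap = 337.45° ⇒ minimal covering band is its complement: 360° − 337.45° = 22.55°.
Band runs from +32.07° eastward to +54.62°.

22.55°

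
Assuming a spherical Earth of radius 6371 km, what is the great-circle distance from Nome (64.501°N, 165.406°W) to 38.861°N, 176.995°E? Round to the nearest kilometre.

3074 km

Δλ = 176.995 − -165.406 = 342.401°; wrapped into (−180°, 180°]: -17.599°.
Δφ = 38.861 − 64.501 = -25.640°.
a = sin²(Δφ/2) + cos φ₁ · cos φ₂ · sin²(Δλ/2) = 0.057079.
c = 2·atan2(√a, √(1−a)) = 0.48249 rad → d = 6371·c ≈ 3073.96 km.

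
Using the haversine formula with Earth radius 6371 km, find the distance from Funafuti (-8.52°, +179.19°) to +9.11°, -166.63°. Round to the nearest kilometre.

2512 km

Δλ = -166.63 − 179.19 = -345.82°; wrapped into (−180°, 180°]: 14.18°.
Δφ = 9.11 − -8.52 = 17.63°.
a = sin²(Δφ/2) + cos φ₁ · cos φ₂ · sin²(Δλ/2) = 0.038360.
c = 2·atan2(√a, √(1−a)) = 0.39426 rad → d = 6371·c ≈ 2511.86 km.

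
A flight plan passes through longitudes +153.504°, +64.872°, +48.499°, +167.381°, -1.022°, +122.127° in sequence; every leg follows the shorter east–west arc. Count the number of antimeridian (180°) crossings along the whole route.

0

Leg 1: +153.504° → +64.872°, shortest Δλ = -88.632° (west) — does not cross 180°.
Leg 2: +64.872° → +48.499°, shortest Δλ = -16.373° (west) — does not cross 180°.
Leg 3: +48.499° → +167.381°, shortest Δλ = 118.882° (east) — does not cross 180°.
Leg 4: +167.381° → -1.022°, shortest Δλ = -168.403° (west) — does not cross 180°.
Leg 5: -1.022° → +122.127°, shortest Δλ = 123.149° (east) — does not cross 180°.
Total crossings: 0.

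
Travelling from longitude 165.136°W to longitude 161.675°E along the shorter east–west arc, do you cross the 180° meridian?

Yes

Naïve |161.675 − -165.136| = 326.811° > 180°, so the shorter arc goes the other way round — across 180°.
Signed shortest Δλ = ((161.675 − -165.136 + 180) mod 360) − 180 = -33.189°.
Going west by 33.189° from -165.136° passes through 180° before reaching +161.675°.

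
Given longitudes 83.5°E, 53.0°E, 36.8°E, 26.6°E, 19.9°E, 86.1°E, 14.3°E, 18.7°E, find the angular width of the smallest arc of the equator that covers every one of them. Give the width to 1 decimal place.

Sort the longitudes: +14.3°, +18.7°, +19.9°, +26.6°, +36.8°, +53.0°, +83.5°, +86.1°.
Eastward gaps between consecutive values (wrapping around): 4.4°, 1.2°, 6.7°, 10.2°, 16.2°, 30.5°, 2.6°, 288.2°.
Largest gap = 288.2° ⇒ minimal covering band is its complement: 360° − 288.2° = 71.8°.
Band runs from +14.3° eastward to +86.1°.

71.8°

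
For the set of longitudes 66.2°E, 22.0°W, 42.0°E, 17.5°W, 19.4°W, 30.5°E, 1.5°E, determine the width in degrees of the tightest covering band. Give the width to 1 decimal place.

88.2°

Sort the longitudes: -22.0°, -19.4°, -17.5°, +1.5°, +30.5°, +42.0°, +66.2°.
Eastward gaps between consecutive values (wrapping around): 2.6°, 1.9°, 19.0°, 29.0°, 11.5°, 24.2°, 271.8°.
Largest gap = 271.8° ⇒ minimal covering band is its complement: 360° − 271.8° = 88.2°.
Band runs from -22.0° eastward to +66.2°.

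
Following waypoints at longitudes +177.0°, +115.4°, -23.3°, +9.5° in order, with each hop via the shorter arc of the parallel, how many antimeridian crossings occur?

0

Leg 1: +177.0° → +115.4°, shortest Δλ = -61.6° (west) — does not cross 180°.
Leg 2: +115.4° → -23.3°, shortest Δλ = -138.7° (west) — does not cross 180°.
Leg 3: -23.3° → +9.5°, shortest Δλ = 32.8° (east) — does not cross 180°.
Total crossings: 0.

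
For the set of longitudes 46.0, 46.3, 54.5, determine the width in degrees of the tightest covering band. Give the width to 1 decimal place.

8.5°

Sort the longitudes: +46.0°, +46.3°, +54.5°.
Eastward gaps between consecutive values (wrapping around): 0.3°, 8.2°, 351.5°.
Largest gap = 351.5° ⇒ minimal covering band is its complement: 360° − 351.5° = 8.5°.
Band runs from +46.0° eastward to +54.5°.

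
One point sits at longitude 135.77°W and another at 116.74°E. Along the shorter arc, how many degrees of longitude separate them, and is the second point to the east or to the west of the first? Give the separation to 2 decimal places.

107.49° west

Raw difference: 116.74 − -135.77 = 252.51°.
Normalise into (−180°, 180°]: 252.51° − 360° = -107.49°.
Negative ⇒ the second point lies to the west; separation 107.49°.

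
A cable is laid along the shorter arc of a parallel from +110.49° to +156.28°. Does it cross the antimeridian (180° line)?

No

Signed shortest Δλ = ((156.28 − 110.49 + 180) mod 360) − 180 = 45.79°.
Going east by 45.79° from +110.49° reaches +156.28° without touching 180°.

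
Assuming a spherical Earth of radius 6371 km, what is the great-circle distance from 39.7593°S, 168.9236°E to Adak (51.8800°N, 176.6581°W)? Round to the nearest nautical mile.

5554 nmi

Δλ = -176.6581 − 168.9236 = -345.5817°; wrapped into (−180°, 180°]: 14.4183°.
Δφ = 51.8800 − -39.7593 = 91.6393°.
a = sin²(Δφ/2) + cos φ₁ · cos φ₂ · sin²(Δλ/2) = 0.521777.
c = 2·atan2(√a, √(1−a)) = 1.61436 rad → d = 6371·c ≈ 10285.11 km ≈ 5553.52 nmi.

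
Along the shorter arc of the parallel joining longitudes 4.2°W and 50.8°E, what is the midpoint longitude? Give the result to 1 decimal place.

Signed shortest Δλ from -4.2° to +50.8° is +55.0°.
Midpoint longitude = -4.2° + (+55.0°)/2 = -4.2° + 27.5° = +23.3°.

23.3°E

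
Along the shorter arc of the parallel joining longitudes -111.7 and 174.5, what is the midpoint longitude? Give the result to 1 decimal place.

Signed shortest Δλ from -111.7° to +174.5° is -73.8°.
Midpoint longitude = -111.7° + (-73.8°)/2 = -111.7° − 36.9° = -148.6°.
(The naïve average (-111.7 + +174.5)/2 = 31.4° is on the wrong side of the globe.)

-148.6°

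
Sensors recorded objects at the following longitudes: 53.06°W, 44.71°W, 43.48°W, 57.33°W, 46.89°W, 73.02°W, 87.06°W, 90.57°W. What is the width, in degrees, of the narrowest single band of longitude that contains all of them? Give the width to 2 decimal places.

47.09°

Sort the longitudes: -90.57°, -87.06°, -73.02°, -57.33°, -53.06°, -46.89°, -44.71°, -43.48°.
Eastward gaps between consecutive values (wrapping around): 3.51°, 14.04°, 15.69°, 4.27°, 6.17°, 2.18°, 1.23°, 312.91°.
Largest gap = 312.91° ⇒ minimal covering band is its complement: 360° − 312.91° = 47.09°.
Band runs from -90.57° eastward to -43.48°.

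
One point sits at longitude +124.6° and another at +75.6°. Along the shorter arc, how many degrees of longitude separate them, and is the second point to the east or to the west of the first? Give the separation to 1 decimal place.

Raw difference: 75.6 − 124.6 = -49.0°.
Normalise into (−180°, 180°]: -49.0° stays -49.0°.
Negative ⇒ the second point lies to the west; separation 49.0°.

49.0° west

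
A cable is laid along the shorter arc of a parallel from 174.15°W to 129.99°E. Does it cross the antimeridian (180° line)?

Naïve |129.99 − -174.15| = 304.14° > 180°, so the shorter arc goes the other way round — across 180°.
Signed shortest Δλ = ((129.99 − -174.15 + 180) mod 360) − 180 = -55.86°.
Going west by 55.86° from -174.15° passes through 180° before reaching +129.99°.

Yes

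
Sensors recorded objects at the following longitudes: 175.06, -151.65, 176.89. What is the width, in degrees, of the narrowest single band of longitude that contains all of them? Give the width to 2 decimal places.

33.29°

Sort the longitudes: -151.65°, +175.06°, +176.89°.
Eastward gaps between consecutive values (wrapping around): 326.71°, 1.83°, 31.46°.
Largest gap = 326.71° ⇒ minimal covering band is its complement: 360° − 326.71° = 33.29°.
Band runs from +175.06° eastward to -151.65°, crossing the antimeridian.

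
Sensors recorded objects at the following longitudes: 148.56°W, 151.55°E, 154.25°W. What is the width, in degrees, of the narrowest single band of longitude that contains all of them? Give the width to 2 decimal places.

59.89°

Sort the longitudes: -154.25°, -148.56°, +151.55°.
Eastward gaps between consecutive values (wrapping around): 5.69°, 300.11°, 54.20°.
Largest gap = 300.11° ⇒ minimal covering band is its complement: 360° − 300.11° = 59.89°.
Band runs from +151.55° eastward to -148.56°, crossing the antimeridian.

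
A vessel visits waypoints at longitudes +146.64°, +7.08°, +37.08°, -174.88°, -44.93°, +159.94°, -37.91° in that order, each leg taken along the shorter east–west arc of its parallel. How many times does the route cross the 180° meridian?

3

Leg 1: +146.64° → +7.08°, shortest Δλ = -139.56° (west) — does not cross 180°.
Leg 2: +7.08° → +37.08°, shortest Δλ = 30.0° (east) — does not cross 180°.
Leg 3: +37.08° → -174.88°, shortest Δλ = 148.04° (east) — crosses 180°.
Leg 4: -174.88° → -44.93°, shortest Δλ = 129.95° (east) — does not cross 180°.
Leg 5: -44.93° → +159.94°, shortest Δλ = -155.13° (west) — crosses 180°.
Leg 6: +159.94° → -37.91°, shortest Δλ = 162.15° (east) — crosses 180°.
Total crossings: 3.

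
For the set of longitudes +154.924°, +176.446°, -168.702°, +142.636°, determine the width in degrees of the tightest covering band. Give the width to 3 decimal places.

Sort the longitudes: -168.702°, +142.636°, +154.924°, +176.446°.
Eastward gaps between consecutive values (wrapping around): 311.338°, 12.288°, 21.522°, 14.852°.
Largest gap = 311.338° ⇒ minimal covering band is its complement: 360° − 311.338° = 48.662°.
Band runs from +142.636° eastward to -168.702°, crossing the antimeridian.

48.662°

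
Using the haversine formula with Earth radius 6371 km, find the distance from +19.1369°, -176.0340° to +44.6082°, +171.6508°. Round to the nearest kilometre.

Δλ = 171.6508 − -176.0340 = 347.6848°; wrapped into (−180°, 180°]: -12.3152°.
Δφ = 44.6082 − 19.1369 = 25.4713°.
a = sin²(Δφ/2) + cos φ₁ · cos φ₂ · sin²(Δλ/2) = 0.056338.
c = 2·atan2(√a, √(1−a)) = 0.47929 rad → d = 6371·c ≈ 3053.54 km.

3054 km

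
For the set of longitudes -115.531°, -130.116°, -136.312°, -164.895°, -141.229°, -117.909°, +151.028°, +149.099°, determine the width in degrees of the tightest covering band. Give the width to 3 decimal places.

95.370°

Sort the longitudes: -164.895°, -141.229°, -136.312°, -130.116°, -117.909°, -115.531°, +149.099°, +151.028°.
Eastward gaps between consecutive values (wrapping around): 23.666°, 4.917°, 6.196°, 12.207°, 2.378°, 264.630°, 1.929°, 44.077°.
Largest gap = 264.630° ⇒ minimal covering band is its complement: 360° − 264.630° = 95.370°.
Band runs from +149.099° eastward to -115.531°, crossing the antimeridian.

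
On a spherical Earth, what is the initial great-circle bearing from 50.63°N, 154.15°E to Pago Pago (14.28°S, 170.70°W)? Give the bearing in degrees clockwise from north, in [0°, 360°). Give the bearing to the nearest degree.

144°

Δλ = -170.70 − 154.15 = -324.85°; wrapped into (−180°, 180°]: 35.15°.
θ = atan2( sin Δλ · cos φ₂ , cos φ₁ · sin φ₂ − sin φ₁ · cos φ₂ · cos Δλ )
  = atan2(0.55793, -0.76903) = 144.039° → normalised to [0°, 360°): 144.039°.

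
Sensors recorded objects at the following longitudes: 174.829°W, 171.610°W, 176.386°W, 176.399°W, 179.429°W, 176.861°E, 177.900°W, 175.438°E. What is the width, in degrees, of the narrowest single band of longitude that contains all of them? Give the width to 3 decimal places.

12.952°

Sort the longitudes: -179.429°, -177.900°, -176.399°, -176.386°, -174.829°, -171.610°, +175.438°, +176.861°.
Eastward gaps between consecutive values (wrapping around): 1.529°, 1.501°, 0.013°, 1.557°, 3.219°, 347.048°, 1.423°, 3.710°.
Largest gap = 347.048° ⇒ minimal covering band is its complement: 360° − 347.048° = 12.952°.
Band runs from +175.438° eastward to -171.610°, crossing the antimeridian.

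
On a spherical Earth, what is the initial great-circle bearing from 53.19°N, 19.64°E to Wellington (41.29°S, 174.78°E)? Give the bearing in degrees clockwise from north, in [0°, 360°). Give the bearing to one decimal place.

Δλ = 174.78 − 19.64 = 155.14°.
θ = atan2( sin Δλ · cos φ₂ , cos φ₁ · sin φ₂ − sin φ₁ · cos φ₂ · cos Δλ )
  = atan2(0.31588, 0.15046) = 64.531° → normalised to [0°, 360°): 64.531°.

64.5°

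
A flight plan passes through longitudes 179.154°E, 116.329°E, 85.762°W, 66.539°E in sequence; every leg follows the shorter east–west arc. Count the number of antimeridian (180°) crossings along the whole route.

1

Leg 1: +179.154° → +116.329°, shortest Δλ = -62.825° (west) — does not cross 180°.
Leg 2: +116.329° → -85.762°, shortest Δλ = 157.909° (east) — crosses 180°.
Leg 3: -85.762° → +66.539°, shortest Δλ = 152.301° (east) — does not cross 180°.
Total crossings: 1.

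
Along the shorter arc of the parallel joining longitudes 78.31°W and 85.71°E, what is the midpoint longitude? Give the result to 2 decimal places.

3.70°E

Signed shortest Δλ from -78.31° to +85.71° is +164.02°.
Midpoint longitude = -78.31° + (+164.02°)/2 = -78.31° + 82.01° = +3.70°.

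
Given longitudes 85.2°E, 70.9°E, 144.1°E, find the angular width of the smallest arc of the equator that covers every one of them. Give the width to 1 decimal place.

Sort the longitudes: +70.9°, +85.2°, +144.1°.
Eastward gaps between consecutive values (wrapping around): 14.3°, 58.9°, 286.8°.
Largest gap = 286.8° ⇒ minimal covering band is its complement: 360° − 286.8° = 73.2°.
Band runs from +70.9° eastward to +144.1°.

73.2°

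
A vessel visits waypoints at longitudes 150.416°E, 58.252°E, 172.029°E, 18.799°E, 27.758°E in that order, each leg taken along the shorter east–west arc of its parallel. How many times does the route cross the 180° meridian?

0

Leg 1: +150.416° → +58.252°, shortest Δλ = -92.164° (west) — does not cross 180°.
Leg 2: +58.252° → +172.029°, shortest Δλ = 113.777° (east) — does not cross 180°.
Leg 3: +172.029° → +18.799°, shortest Δλ = -153.23° (west) — does not cross 180°.
Leg 4: +18.799° → +27.758°, shortest Δλ = 8.959° (east) — does not cross 180°.
Total crossings: 0.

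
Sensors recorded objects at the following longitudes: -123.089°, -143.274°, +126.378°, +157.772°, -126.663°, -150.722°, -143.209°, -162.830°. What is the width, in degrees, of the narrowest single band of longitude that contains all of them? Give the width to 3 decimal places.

Sort the longitudes: -162.830°, -150.722°, -143.274°, -143.209°, -126.663°, -123.089°, +126.378°, +157.772°.
Eastward gaps between consecutive values (wrapping around): 12.108°, 7.448°, 0.065°, 16.546°, 3.574°, 249.467°, 31.394°, 39.398°.
Largest gap = 249.467° ⇒ minimal covering band is its complement: 360° − 249.467° = 110.533°.
Band runs from +126.378° eastward to -123.089°, crossing the antimeridian.

110.533°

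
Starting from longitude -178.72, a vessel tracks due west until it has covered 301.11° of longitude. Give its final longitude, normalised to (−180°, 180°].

Start at -178.72°; shift −301.11° → -479.83°.
-479.83° lies outside (−180°, 180°]; add 360° → -119.83°.

-119.83°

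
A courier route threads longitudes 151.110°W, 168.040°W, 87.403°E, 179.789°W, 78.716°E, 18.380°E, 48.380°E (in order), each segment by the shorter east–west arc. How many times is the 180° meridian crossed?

3

Leg 1: -151.110° → -168.040°, shortest Δλ = -16.93° (west) — does not cross 180°.
Leg 2: -168.040° → +87.403°, shortest Δλ = -104.557° (west) — crosses 180°.
Leg 3: +87.403° → -179.789°, shortest Δλ = 92.808° (east) — crosses 180°.
Leg 4: -179.789° → +78.716°, shortest Δλ = -101.495° (west) — crosses 180°.
Leg 5: +78.716° → +18.380°, shortest Δλ = -60.336° (west) — does not cross 180°.
Leg 6: +18.380° → +48.380°, shortest Δλ = 30.0° (east) — does not cross 180°.
Total crossings: 3.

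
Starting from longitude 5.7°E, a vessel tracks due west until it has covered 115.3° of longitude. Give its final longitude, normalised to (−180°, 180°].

Start at +5.7°; shift −115.3° → -109.6°.
-109.6° already lies in (−180°, 180°].

109.6°W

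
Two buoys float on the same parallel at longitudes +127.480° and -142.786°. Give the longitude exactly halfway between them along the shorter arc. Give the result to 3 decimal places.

Signed shortest Δλ from +127.480° to -142.786° is +89.734°.
Midpoint longitude = +127.480° + (+89.734°)/2 = +127.480° + 44.867° = +172.347°.
(The naïve average (+127.480 + -142.786)/2 = -7.653° is on the wrong side of the globe.)

+172.347°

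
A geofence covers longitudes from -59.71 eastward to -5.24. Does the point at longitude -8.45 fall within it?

Band width going east from -59.71° to -5.24°: ((-5.24 − -59.71) mod 360) = 54.47°.
Offset of -8.45° east of the west edge: ((-8.45 − -59.71) mod 360) = 51.26°.
51.26° ≤ 54.47° ⇒ inside.

Yes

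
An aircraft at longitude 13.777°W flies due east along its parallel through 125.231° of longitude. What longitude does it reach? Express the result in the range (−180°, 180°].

Start at -13.777°; shift +125.231° → +111.454°.
+111.454° already lies in (−180°, 180°].

111.454°E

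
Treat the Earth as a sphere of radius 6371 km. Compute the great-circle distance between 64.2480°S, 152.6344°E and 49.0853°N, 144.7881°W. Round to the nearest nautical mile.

Δλ = -144.7881 − 152.6344 = -297.4225°; wrapped into (−180°, 180°]: 62.5775°.
Δφ = 49.0853 − -64.2480 = 113.3333°.
a = sin²(Δφ/2) + cos φ₁ · cos φ₂ · sin²(Δλ/2) = 0.774791.
c = 2·atan2(√a, √(1−a)) = 2.15266 rad → d = 6371·c ≈ 13714.60 km ≈ 7405.29 nmi.

7405 nmi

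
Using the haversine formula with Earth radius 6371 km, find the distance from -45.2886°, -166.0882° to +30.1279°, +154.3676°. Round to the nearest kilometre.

Δλ = 154.3676 − -166.0882 = 320.4558°; wrapped into (−180°, 180°]: -39.5442°.
Δφ = 30.1279 − -45.2886 = 75.4165°.
a = sin²(Δφ/2) + cos φ₁ · cos φ₂ · sin²(Δλ/2) = 0.443736.
c = 2·atan2(√a, √(1−a)) = 1.45803 rad → d = 6371·c ≈ 9289.11 km.

9289 km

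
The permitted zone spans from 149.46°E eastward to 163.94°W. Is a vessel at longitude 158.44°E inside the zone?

Yes

Band width going east from +149.46° to -163.94°: ((-163.94 − 149.46) mod 360) = 46.60°.
Offset of +158.44° east of the west edge: ((158.44 − 149.46) mod 360) = 8.98°.
8.98° ≤ 46.60° ⇒ inside.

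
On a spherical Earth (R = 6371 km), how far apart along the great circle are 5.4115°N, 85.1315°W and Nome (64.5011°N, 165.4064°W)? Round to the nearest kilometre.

Δλ = -165.4064 − -85.1315 = -80.2749°.
Δφ = 64.5011 − 5.4115 = 59.0896°.
a = sin²(Δφ/2) + cos φ₁ · cos φ₂ · sin²(Δλ/2) = 0.421241.
c = 2·atan2(√a, √(1−a)) = 1.41262 rad → d = 6371·c ≈ 8999.80 km.

9000 km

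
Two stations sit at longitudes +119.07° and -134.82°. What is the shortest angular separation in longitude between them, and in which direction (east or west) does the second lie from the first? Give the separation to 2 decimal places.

106.11° east

Raw difference: -134.82 − 119.07 = -253.89°.
Normalise into (−180°, 180°]: -253.89° + 360° = 106.11°.
Positive ⇒ the second point lies to the east; separation 106.11°.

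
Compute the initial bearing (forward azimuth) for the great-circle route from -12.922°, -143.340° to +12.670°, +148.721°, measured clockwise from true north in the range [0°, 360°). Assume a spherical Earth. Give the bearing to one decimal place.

288.1°

Δλ = 148.721 − -143.340 = 292.061°; wrapped into (−180°, 180°]: -67.939°.
θ = atan2( sin Δλ · cos φ₂ , cos φ₁ · sin φ₂ − sin φ₁ · cos φ₂ · cos Δλ )
  = atan2(-0.90422, 0.29573) = -71.889° → normalised to [0°, 360°): 288.111°.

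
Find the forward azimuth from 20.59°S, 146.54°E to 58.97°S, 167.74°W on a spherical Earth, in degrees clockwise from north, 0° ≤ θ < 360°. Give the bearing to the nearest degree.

Δλ = -167.74 − 146.54 = -314.28°; wrapped into (−180°, 180°]: 45.72°.
θ = atan2( sin Δλ · cos φ₂ , cos φ₁ · sin φ₂ − sin φ₁ · cos φ₂ · cos Δλ )
  = atan2(0.36906, -0.67559) = 151.354° → normalised to [0°, 360°): 151.354°.

151°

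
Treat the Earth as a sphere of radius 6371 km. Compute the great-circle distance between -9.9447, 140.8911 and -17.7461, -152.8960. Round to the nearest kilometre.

7169 km

Δλ = -152.8960 − 140.8911 = -293.7871°; wrapped into (−180°, 180°]: 66.2129°.
Δφ = -17.7461 − -9.9447 = -7.8014°.
a = sin²(Δφ/2) + cos φ₁ · cos φ₂ · sin²(Δλ/2) = 0.284493.
c = 2·atan2(√a, √(1−a)) = 1.12518 rad → d = 6371·c ≈ 7168.53 km.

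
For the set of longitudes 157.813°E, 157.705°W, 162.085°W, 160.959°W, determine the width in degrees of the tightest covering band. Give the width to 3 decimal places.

44.482°

Sort the longitudes: -162.085°, -160.959°, -157.705°, +157.813°.
Eastward gaps between consecutive values (wrapping around): 1.126°, 3.254°, 315.518°, 40.102°.
Largest gap = 315.518° ⇒ minimal covering band is its complement: 360° − 315.518° = 44.482°.
Band runs from +157.813° eastward to -157.705°, crossing the antimeridian.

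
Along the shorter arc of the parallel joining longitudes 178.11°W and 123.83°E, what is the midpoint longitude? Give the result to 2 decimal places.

152.86°E

Signed shortest Δλ from -178.11° to +123.83° is -58.06°.
Midpoint longitude = -178.11° + (-58.06°)/2 = -178.11° − 29.03° = -207.14°.
Normalise into (−180°, 180°]: +152.86°.
(The naïve average (-178.11 + +123.83)/2 = -27.14° is on the wrong side of the globe.)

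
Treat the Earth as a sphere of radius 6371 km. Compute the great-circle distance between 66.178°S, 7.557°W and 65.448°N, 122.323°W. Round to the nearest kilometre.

Δλ = -122.323 − -7.557 = -114.766°.
Δφ = 65.448 − -66.178 = 131.626°.
a = sin²(Δφ/2) + cos φ₁ · cos φ₂ · sin²(Δλ/2) = 0.951198.
c = 2·atan2(√a, √(1−a)) = 2.69610 rad → d = 6371·c ≈ 17176.83 km.

17177 km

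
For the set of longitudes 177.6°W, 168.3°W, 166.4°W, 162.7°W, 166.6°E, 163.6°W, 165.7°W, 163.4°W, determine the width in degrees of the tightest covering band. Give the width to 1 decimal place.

Sort the longitudes: -177.6°, -168.3°, -166.4°, -165.7°, -163.6°, -163.4°, -162.7°, +166.6°.
Eastward gaps between consecutive values (wrapping around): 9.3°, 1.9°, 0.7°, 2.1°, 0.2°, 0.7°, 329.3°, 15.8°.
Largest gap = 329.3° ⇒ minimal covering band is its complement: 360° − 329.3° = 30.7°.
Band runs from +166.6° eastward to -162.7°, crossing the antimeridian.

30.7°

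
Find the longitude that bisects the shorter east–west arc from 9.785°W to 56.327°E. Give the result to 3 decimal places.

23.271°E

Signed shortest Δλ from -9.785° to +56.327° is +66.112°.
Midpoint longitude = -9.785° + (+66.112°)/2 = -9.785° + 33.056° = +23.271°.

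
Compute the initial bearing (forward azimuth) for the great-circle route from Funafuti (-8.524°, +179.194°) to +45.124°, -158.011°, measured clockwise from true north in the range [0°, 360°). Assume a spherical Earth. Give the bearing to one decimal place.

18.9°

Δλ = -158.011 − 179.194 = -337.205°; wrapped into (−180°, 180°]: 22.795°.
θ = atan2( sin Δλ · cos φ₂ , cos φ₁ · sin φ₂ − sin φ₁ · cos φ₂ · cos Δλ )
  = atan2(0.27336, 0.79722) = 18.927° → normalised to [0°, 360°): 18.927°.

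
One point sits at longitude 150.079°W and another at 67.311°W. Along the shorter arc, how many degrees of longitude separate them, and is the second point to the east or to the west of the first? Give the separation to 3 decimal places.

Raw difference: -67.311 − -150.079 = 82.768°.
Normalise into (−180°, 180°]: 82.768° stays 82.768°.
Positive ⇒ the second point lies to the east; separation 82.768°.

82.768° east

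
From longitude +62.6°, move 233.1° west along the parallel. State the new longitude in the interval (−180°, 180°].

Start at +62.6°; shift −233.1° → -170.5°.
-170.5° already lies in (−180°, 180°].

-170.5°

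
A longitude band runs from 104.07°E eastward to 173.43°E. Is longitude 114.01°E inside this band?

Yes

Band width going east from +104.07° to +173.43°: ((173.43 − 104.07) mod 360) = 69.36°.
Offset of +114.01° east of the west edge: ((114.01 − 104.07) mod 360) = 9.94°.
9.94° ≤ 69.36° ⇒ inside.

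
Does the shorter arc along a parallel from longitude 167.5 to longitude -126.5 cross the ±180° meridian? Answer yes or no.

Naïve |-126.5 − 167.5| = 294.0° > 180°, so the shorter arc goes the other way round — across 180°.
Signed shortest Δλ = ((-126.5 − 167.5 + 180) mod 360) − 180 = 66.0°.
Going east by 66.0° from +167.5° passes through 180° before reaching -126.5°.

Yes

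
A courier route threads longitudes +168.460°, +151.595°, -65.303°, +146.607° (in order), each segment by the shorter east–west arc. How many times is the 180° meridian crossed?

2

Leg 1: +168.460° → +151.595°, shortest Δλ = -16.865° (west) — does not cross 180°.
Leg 2: +151.595° → -65.303°, shortest Δλ = 143.102° (east) — crosses 180°.
Leg 3: -65.303° → +146.607°, shortest Δλ = -148.09° (west) — crosses 180°.
Total crossings: 2.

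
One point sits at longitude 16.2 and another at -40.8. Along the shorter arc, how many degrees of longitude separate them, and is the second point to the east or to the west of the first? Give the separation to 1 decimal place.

Raw difference: -40.8 − 16.2 = -57.0°.
Normalise into (−180°, 180°]: -57.0° stays -57.0°.
Negative ⇒ the second point lies to the west; separation 57.0°.

57.0° west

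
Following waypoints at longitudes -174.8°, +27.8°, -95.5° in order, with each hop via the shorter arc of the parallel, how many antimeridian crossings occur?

1

Leg 1: -174.8° → +27.8°, shortest Δλ = -157.4° (west) — crosses 180°.
Leg 2: +27.8° → -95.5°, shortest Δλ = -123.3° (west) — does not cross 180°.
Total crossings: 1.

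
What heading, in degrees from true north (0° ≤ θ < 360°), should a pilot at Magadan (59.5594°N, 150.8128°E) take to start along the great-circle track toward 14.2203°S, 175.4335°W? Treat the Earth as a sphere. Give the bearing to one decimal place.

146.7°

Δλ = -175.4335 − 150.8128 = -326.2463°; wrapped into (−180°, 180°]: 33.7537°.
θ = atan2( sin Δλ · cos φ₂ , cos φ₁ · sin φ₂ − sin φ₁ · cos φ₂ · cos Δλ )
  = atan2(0.53860, -0.81932) = 146.680° → normalised to [0°, 360°): 146.680°.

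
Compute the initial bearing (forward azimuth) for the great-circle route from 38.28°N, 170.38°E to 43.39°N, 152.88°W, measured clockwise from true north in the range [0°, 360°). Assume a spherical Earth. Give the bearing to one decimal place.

67.7°

Δλ = -152.88 − 170.38 = -323.26°; wrapped into (−180°, 180°]: 36.74°.
θ = atan2( sin Δλ · cos φ₂ , cos φ₁ · sin φ₂ − sin φ₁ · cos φ₂ · cos Δλ )
  = atan2(0.43470, 0.17849) = 67.676° → normalised to [0°, 360°): 67.676°.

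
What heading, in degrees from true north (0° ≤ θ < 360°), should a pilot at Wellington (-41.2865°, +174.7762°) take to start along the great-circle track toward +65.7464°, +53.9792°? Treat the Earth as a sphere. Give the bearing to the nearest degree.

Δλ = 53.9792 − 174.7762 = -120.7970°.
θ = atan2( sin Δλ · cos φ₂ , cos φ₁ · sin φ₂ − sin φ₁ · cos φ₂ · cos Δλ )
  = atan2(-0.35285, 0.54632) = -32.857° → normalised to [0°, 360°): 327.143°.

327°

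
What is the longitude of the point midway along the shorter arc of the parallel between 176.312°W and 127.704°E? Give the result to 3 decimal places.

Signed shortest Δλ from -176.312° to +127.704° is -55.984°.
Midpoint longitude = -176.312° + (-55.984°)/2 = -176.312° − 27.992° = -204.304°.
Normalise into (−180°, 180°]: +155.696°.
(The naïve average (-176.312 + +127.704)/2 = -24.304° is on the wrong side of the globe.)

155.696°E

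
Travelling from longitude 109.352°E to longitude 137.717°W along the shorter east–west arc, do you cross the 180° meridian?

Naïve |-137.717 − 109.352| = 247.069° > 180°, so the shorter arc goes the other way round — across 180°.
Signed shortest Δλ = ((-137.717 − 109.352 + 180) mod 360) − 180 = 112.931°.
Going east by 112.931° from +109.352° passes through 180° before reaching -137.717°.

Yes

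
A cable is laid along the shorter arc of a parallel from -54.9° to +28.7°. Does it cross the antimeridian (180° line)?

No

Signed shortest Δλ = ((28.7 − -54.9 + 180) mod 360) − 180 = 83.6°.
Going east by 83.6° from -54.9° reaches +28.7° without touching 180°.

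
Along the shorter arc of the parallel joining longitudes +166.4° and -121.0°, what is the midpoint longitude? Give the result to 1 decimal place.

-157.3°

Signed shortest Δλ from +166.4° to -121.0° is +72.6°.
Midpoint longitude = +166.4° + (+72.6°)/2 = +166.4° + 36.3° = +202.7°.
Normalise into (−180°, 180°]: -157.3°.
(The naïve average (+166.4 + -121.0)/2 = 22.7° is on the wrong side of the globe.)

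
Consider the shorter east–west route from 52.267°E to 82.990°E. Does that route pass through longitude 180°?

Signed shortest Δλ = ((82.990 − 52.267 + 180) mod 360) − 180 = 30.723°.
Going east by 30.723° from +52.267° reaches +82.990° without touching 180°.

No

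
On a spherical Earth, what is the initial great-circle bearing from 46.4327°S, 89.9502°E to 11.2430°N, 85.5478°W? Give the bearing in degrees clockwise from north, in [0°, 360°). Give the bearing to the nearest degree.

Δλ = -85.5478 − 89.9502 = -175.4980°.
θ = atan2( sin Δλ · cos φ₂ , cos φ₁ · sin φ₂ − sin φ₁ · cos φ₂ · cos Δλ )
  = atan2(-0.07699, -0.57409) = -172.362° → normalised to [0°, 360°): 187.638°.

188°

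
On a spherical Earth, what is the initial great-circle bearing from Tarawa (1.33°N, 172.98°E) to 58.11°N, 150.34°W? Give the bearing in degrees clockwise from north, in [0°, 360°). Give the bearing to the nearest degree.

Δλ = -150.34 − 172.98 = -323.32°; wrapped into (−180°, 180°]: 36.68°.
θ = atan2( sin Δλ · cos φ₂ , cos φ₁ · sin φ₂ − sin φ₁ · cos φ₂ · cos Δλ )
  = atan2(0.31557, 0.83900) = 20.613° → normalised to [0°, 360°): 20.613°.

21°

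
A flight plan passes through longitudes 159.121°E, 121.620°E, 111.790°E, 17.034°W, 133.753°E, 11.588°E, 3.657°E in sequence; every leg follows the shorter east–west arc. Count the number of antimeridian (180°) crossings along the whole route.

0

Leg 1: +159.121° → +121.620°, shortest Δλ = -37.501° (west) — does not cross 180°.
Leg 2: +121.620° → +111.790°, shortest Δλ = -9.83° (west) — does not cross 180°.
Leg 3: +111.790° → -17.034°, shortest Δλ = -128.824° (west) — does not cross 180°.
Leg 4: -17.034° → +133.753°, shortest Δλ = 150.787° (east) — does not cross 180°.
Leg 5: +133.753° → +11.588°, shortest Δλ = -122.165° (west) — does not cross 180°.
Leg 6: +11.588° → +3.657°, shortest Δλ = -7.931° (west) — does not cross 180°.
Total crossings: 0.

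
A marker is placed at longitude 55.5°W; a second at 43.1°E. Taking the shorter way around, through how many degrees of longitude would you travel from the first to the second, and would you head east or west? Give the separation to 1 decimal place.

Raw difference: 43.1 − -55.5 = 98.6°.
Normalise into (−180°, 180°]: 98.6° stays 98.6°.
Positive ⇒ the second point lies to the east; separation 98.6°.

98.6° east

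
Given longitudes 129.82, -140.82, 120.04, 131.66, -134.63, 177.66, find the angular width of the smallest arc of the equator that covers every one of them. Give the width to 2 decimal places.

105.33°

Sort the longitudes: -140.82°, -134.63°, +120.04°, +129.82°, +131.66°, +177.66°.
Eastward gaps between consecutive values (wrapping around): 6.19°, 254.67°, 9.78°, 1.84°, 46.00°, 41.52°.
Largest gap = 254.67° ⇒ minimal covering band is its complement: 360° − 254.67° = 105.33°.
Band runs from +120.04° eastward to -134.63°, crossing the antimeridian.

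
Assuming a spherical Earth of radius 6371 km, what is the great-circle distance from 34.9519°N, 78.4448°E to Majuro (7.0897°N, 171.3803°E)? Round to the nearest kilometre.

Δλ = 171.3803 − 78.4448 = 92.9355°.
Δφ = 7.0897 − 34.9519 = -27.8622°.
a = sin²(Δφ/2) + cos φ₁ · cos φ₂ · sin²(Δλ/2) = 0.485473.
c = 2·atan2(√a, √(1−a)) = 1.54174 rad → d = 6371·c ≈ 9822.42 km.

9822 km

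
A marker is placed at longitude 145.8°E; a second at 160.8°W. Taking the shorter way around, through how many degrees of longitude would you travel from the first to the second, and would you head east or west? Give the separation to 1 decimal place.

53.4° east

Raw difference: -160.8 − 145.8 = -306.6°.
Normalise into (−180°, 180°]: -306.6° + 360° = 53.4°.
Positive ⇒ the second point lies to the east; separation 53.4°.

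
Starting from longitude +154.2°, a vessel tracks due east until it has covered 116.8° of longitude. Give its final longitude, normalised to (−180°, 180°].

Start at +154.2°; shift +116.8° → +271.0°.
+271.0° lies outside (−180°, 180°]; subtract 360° → -89.0°.

-89.0°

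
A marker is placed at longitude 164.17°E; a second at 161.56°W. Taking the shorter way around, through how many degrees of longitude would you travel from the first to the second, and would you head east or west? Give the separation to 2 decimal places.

34.27° east

Raw difference: -161.56 − 164.17 = -325.73°.
Normalise into (−180°, 180°]: -325.73° + 360° = 34.27°.
Positive ⇒ the second point lies to the east; separation 34.27°.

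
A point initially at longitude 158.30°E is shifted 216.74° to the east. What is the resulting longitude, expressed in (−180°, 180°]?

Start at +158.30°; shift +216.74° → +375.04°.
+375.04° lies outside (−180°, 180°]; subtract 360° → +15.04°.

15.04°E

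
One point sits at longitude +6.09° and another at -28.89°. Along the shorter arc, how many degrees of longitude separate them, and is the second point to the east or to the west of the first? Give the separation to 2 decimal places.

Raw difference: -28.89 − 6.09 = -34.98°.
Normalise into (−180°, 180°]: -34.98° stays -34.98°.
Negative ⇒ the second point lies to the west; separation 34.98°.

34.98° west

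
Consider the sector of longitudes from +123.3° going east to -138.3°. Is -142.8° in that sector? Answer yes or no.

Band width going east from +123.3° to -138.3°: ((-138.3 − 123.3) mod 360) = 98.4°.
Offset of -142.8° east of the west edge: ((-142.8 − 123.3) mod 360) = 93.9°.
93.9° ≤ 98.4° ⇒ inside.

Yes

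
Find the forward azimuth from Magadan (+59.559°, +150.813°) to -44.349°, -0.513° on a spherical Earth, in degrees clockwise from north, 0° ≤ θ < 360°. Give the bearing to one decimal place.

298.6°

Δλ = -0.513 − 150.813 = -151.326°.
θ = atan2( sin Δλ · cos φ₂ , cos φ₁ · sin φ₂ − sin φ₁ · cos φ₂ · cos Δλ )
  = atan2(-0.34312, 0.18675) = -61.442° → normalised to [0°, 360°): 298.558°.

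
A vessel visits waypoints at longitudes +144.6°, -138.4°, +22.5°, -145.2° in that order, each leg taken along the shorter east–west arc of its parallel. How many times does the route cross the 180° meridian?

Leg 1: +144.6° → -138.4°, shortest Δλ = 77.0° (east) — crosses 180°.
Leg 2: -138.4° → +22.5°, shortest Δλ = 160.9° (east) — does not cross 180°.
Leg 3: +22.5° → -145.2°, shortest Δλ = -167.7° (west) — does not cross 180°.
Total crossings: 1.

1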